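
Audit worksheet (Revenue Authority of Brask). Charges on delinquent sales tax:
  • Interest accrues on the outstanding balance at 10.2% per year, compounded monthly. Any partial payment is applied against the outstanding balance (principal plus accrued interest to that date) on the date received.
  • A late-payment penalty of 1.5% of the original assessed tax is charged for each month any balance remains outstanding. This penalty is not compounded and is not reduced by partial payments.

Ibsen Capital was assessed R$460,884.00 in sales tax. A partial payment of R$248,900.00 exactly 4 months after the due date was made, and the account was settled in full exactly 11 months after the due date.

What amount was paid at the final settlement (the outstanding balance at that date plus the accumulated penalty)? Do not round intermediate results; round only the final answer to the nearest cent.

Monthly rate = 10.2% ÷ 12 = 0.85%
Balance at month 4: R$460,884.0000 × (1 + 0.0085)^4 = R$476,754.9838…
After R$248,900.00 payment: R$476,754.9838… − R$248,900.00 = R$227,854.9838…
Balance at month 11: R$227,854.9838… × (1 + 0.0085)^7 = R$241,763.0077…
Penalty: 11 × 1.5% × R$460,884.00 = R$76,045.86
Final settlement = outstanding balance + penalty = R$241,763.0077… + R$76,045.86 = R$317,808.87

R$317,808.87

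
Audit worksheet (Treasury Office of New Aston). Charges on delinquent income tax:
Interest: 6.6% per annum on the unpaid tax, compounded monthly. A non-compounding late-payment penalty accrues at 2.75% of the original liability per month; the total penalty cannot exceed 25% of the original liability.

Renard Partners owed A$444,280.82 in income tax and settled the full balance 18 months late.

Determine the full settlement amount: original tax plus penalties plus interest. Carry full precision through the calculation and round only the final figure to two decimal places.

Penalty (uncapped): 18 × 2.75% × A$444,280.82 = A$219,919.01…; cap = 25% × A$444,280.82 = A$111,070.21… → penalty = A$111,070.21…
Interest (6.6%/yr ÷ 12 = 0.55%/month): A$444,280.82 × ((1 + 0.0055)^18 − 1) = A$46,101.6238…
Total = A$444,280.82 + A$111,070.2050 + A$46,101.6238… = A$601,452.65

A$601,452.65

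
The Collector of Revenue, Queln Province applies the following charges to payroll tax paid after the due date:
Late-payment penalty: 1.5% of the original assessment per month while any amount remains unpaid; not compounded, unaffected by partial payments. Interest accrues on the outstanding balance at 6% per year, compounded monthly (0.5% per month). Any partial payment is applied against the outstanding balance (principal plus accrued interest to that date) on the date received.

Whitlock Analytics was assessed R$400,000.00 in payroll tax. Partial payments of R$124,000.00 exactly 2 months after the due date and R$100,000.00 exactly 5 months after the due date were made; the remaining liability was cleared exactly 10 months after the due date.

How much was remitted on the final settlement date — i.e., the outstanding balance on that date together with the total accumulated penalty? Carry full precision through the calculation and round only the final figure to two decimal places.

Balance at month 2: R$400,000.0000 × (1 + 0.005)^2 = R$404,010.0000
After R$124,000.00 payment: R$404,010.0000 − R$124,000.00 = R$280,010.0000
Balance at month 5: R$280,010.0000 × (1 + 0.005)^3 = R$284,231.1858…
After R$100,000.00 payment: R$284,231.1858… − R$100,000.00 = R$184,231.1858…
Balance at month 10: R$184,231.1858… × (1 + 0.005)^5 = R$188,883.2541…
Penalty: 10 × 1.5% × R$400,000.00 = R$60,000.00
Final settlement = outstanding balance + penalty = R$188,883.2541… + R$60,000.00 = R$248,883.25

R$248,883.25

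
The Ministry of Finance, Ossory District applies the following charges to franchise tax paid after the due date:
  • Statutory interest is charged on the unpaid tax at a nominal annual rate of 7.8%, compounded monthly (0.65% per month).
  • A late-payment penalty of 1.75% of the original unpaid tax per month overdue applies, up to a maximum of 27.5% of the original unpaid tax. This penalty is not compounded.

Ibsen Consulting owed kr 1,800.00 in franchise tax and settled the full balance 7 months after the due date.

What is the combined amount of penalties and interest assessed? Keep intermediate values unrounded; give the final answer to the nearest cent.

Penalty: 7 × 1.75% × kr 1,800.00 = kr 220.50 (below the 27.5% cap of kr 495.00)
Interest: kr 1,800.00 × ((1 + 0.0065)^7 − 1) = kr 1,800.00 × 0.0463969… = kr 83.5145…
Penalties + interest = kr 220.5000 + kr 83.5145… = kr 304.01

kr 304.01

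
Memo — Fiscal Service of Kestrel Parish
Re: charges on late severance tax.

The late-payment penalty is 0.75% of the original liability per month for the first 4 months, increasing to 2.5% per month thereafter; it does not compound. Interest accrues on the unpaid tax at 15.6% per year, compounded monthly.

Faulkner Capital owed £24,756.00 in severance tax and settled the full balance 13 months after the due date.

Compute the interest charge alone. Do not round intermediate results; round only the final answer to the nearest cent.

Interest (15.6%/yr ÷ 12 = 1.3%/month): £24,756.00 × ((1 + 0.013)^13 − 1) = £4,526.1704…

£4,526.17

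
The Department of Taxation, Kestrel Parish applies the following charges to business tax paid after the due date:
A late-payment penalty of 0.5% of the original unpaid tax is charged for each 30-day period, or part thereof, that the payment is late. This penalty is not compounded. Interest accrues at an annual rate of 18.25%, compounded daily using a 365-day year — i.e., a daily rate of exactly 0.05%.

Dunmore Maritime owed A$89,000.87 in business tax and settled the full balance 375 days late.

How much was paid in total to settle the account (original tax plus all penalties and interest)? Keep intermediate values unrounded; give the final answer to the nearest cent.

Penalty periods: ⌈375/30⌉ = 13; penalty = 13 × 0.5% × A$89,000.87 = A$5,785.06…
Interest: A$89,000.87 × ((1 + 0.0005)^375 − 1) = A$89,000.87 × 0.20617373… = A$18,349.6411…
Total = A$89,000.87 + A$5,785.0566… + A$18,349.6411… = A$113,135.57

A$113,135.57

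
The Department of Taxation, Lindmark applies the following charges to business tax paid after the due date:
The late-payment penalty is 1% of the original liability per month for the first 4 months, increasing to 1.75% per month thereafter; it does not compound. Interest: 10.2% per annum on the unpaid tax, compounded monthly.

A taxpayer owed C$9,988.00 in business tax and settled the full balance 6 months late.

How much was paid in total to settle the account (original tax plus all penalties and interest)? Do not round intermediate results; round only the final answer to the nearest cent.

Penalty, months 1–4: 4 × 1% × C$9,988.00 = C$399.52
Penalty, months 5–6: 2 × 1.75% × C$9,988.00 = C$349.58
Interest (10.2%/yr ÷ 12 = 0.85%/month): C$9,988.00 × ((1 + 0.0085)^6 − 1) = C$520.3360…
Total = C$9,988.00 + C$749.1000 + C$520.3360… = C$11,257.44

C$11,257.44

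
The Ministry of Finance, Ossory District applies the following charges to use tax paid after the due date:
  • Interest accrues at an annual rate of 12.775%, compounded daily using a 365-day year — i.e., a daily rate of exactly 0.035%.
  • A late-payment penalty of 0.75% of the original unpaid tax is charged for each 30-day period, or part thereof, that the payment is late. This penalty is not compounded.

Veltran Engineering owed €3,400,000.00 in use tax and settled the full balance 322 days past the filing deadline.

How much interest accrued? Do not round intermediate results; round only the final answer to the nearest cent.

€405,531.68

Interest: €3,400,000.00 × ((1 + 0.00035)^322 − 1) = €3,400,000.00 × 0.11927402… = €405,531.6809…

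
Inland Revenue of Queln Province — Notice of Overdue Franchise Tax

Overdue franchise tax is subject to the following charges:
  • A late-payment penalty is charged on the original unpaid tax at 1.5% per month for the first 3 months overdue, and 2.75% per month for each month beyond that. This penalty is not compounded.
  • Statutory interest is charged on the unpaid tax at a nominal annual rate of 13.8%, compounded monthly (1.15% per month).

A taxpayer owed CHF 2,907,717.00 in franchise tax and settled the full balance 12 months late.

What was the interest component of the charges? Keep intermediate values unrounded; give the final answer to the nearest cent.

CHF 427,643.50

Interest: CHF 2,907,717.00 × ((1 + 0.0115)^12 − 1) = CHF 2,907,717.00 × 0.1470719… = CHF 427,643.4974…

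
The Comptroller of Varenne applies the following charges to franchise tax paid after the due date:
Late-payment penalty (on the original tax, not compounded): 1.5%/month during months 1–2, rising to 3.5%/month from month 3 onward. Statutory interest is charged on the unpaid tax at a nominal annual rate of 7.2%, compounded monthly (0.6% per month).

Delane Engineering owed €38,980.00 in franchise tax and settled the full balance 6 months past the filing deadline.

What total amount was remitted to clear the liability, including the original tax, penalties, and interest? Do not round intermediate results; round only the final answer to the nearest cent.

Penalty, months 1–2: 2 × 1.5% × €38,980.00 = €1,169.40
Penalty, months 3–6: 4 × 3.5% × €38,980.00 = €5,457.20
Interest: €38,980.00 × ((1 + 0.006)^6 − 1) = €38,980.00 × 0.0365443… = €1,424.4984…
Total = €38,980.00 + €6,626.6000 + €1,424.4984… = €47,031.10

€47,031.10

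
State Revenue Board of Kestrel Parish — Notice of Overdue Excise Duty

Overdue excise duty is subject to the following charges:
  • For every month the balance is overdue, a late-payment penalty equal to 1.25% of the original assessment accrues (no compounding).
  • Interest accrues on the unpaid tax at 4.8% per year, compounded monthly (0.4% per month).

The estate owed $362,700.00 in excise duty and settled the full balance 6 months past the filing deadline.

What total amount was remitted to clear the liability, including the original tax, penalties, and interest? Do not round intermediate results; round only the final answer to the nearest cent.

Late-payment penalty: 6 × 1.25% × $362,700.00 = $27,202.50
Interest: $362,700.00 × ((1 + 0.004)^6 − 1) = $362,700.00 × 0.0242413… = $8,792.3137…
Total = $362,700.00 + $27,202.5000 + $8,792.3137… = $398,694.81

$398,694.81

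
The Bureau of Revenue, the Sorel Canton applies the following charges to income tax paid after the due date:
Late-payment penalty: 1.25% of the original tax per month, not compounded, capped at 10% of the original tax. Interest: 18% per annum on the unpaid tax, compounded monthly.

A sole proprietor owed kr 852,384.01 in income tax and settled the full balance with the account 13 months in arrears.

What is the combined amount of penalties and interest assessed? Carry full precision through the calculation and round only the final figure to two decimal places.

Penalty (uncapped): 13 × 1.25% × kr 852,384.01 = kr 138,512.40…; cap = 10% × kr 852,384.01 = kr 85,238.40… → penalty = kr 85,238.40…
Interest (18%/yr ÷ 12 = 1.5%/month): kr 852,384.01 × ((1 + 0.015)^13 − 1) = kr 182,028.6886…
Penalties + interest = kr 85,238.4010 + kr 182,028.6886… = kr 267,267.09

kr 267,267.09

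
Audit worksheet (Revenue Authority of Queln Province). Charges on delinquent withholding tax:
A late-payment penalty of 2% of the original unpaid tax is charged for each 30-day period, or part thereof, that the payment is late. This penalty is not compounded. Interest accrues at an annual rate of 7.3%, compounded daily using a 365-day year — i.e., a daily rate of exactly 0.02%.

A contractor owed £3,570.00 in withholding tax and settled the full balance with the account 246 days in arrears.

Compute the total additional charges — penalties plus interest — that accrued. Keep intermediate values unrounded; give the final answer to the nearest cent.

Penalty periods: ⌈246/30⌉ = 9; penalty = 9 × 2% × £3,570.00 = £642.60
Interest: £3,570.00 × ((1 + 0.0002)^246 − 1) = £3,570.00 × 0.05042525… = £180.0181…
Penalties + interest = £642.6000 + £180.0181… = £822.62

£822.62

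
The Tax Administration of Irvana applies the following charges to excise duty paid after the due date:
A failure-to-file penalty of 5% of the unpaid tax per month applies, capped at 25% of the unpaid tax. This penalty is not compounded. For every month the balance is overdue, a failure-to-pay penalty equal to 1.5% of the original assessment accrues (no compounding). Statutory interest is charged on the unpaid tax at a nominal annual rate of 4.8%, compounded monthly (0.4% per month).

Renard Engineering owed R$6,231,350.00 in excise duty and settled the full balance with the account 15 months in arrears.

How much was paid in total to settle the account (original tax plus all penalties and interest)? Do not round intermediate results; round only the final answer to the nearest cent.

Failure-to-file: 15 × 5% × R$6,231,350.00 = R$4,673,512.50, capped at 25% × R$6,231,350.00 = R$1,557,837.50
Failure-to-pay penalty: 15 × 1.5% × R$6,231,350.00 = R$1,402,053.75
Interest: R$6,231,350.00 × ((1 + 0.004)^15 − 1) = R$6,231,350.00 × 0.0617095… = R$384,533.3217…
Total = R$6,231,350.00 + R$2,959,891.2500 + R$384,533.3217… = R$9,575,774.57

R$9,575,774.57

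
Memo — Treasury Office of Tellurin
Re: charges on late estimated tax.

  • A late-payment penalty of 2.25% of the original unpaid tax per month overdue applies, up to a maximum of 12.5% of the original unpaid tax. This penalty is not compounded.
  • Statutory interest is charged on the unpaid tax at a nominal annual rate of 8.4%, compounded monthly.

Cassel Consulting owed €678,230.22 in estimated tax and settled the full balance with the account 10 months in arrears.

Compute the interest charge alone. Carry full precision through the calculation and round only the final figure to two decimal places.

€48,999.87

Interest (8.4%/yr ÷ 12 = 0.7%/month): €678,230.22 × ((1 + 0.007)^10 − 1) = €48,999.8739…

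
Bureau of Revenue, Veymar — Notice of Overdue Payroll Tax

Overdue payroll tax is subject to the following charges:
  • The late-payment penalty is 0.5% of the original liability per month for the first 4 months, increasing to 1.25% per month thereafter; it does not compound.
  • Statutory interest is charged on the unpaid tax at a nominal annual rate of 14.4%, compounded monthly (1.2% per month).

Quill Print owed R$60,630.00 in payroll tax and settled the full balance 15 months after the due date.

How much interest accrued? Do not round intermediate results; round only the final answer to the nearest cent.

Interest: R$60,630.00 × ((1 + 0.012)^15 − 1) = R$60,630.00 × 0.1959353… = R$11,879.5577…

R$11,879.56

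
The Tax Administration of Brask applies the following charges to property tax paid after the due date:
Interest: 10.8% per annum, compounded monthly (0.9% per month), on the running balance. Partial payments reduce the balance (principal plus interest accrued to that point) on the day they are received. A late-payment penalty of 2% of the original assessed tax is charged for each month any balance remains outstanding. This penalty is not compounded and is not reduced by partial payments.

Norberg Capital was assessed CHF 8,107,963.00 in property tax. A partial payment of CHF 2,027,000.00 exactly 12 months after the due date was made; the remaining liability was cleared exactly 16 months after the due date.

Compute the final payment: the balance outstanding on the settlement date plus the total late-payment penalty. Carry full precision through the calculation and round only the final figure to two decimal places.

CHF 9,851,313.12

Balance at month 12: CHF 8,107,963.0000 × (1 + 0.009)^12 = CHF 9,028,295.2447…
After CHF 2,027,000.00 payment: CHF 9,028,295.2447… − CHF 2,027,000.00 = CHF 7,001,295.2447…
Balance at month 16: CHF 7,001,295.2447… × (1 + 0.009)^4 = CHF 7,256,764.9647…
Penalty: 16 × 2% × CHF 8,107,963.00 = CHF 2,594,548.16
Final settlement = outstanding balance + penalty = CHF 7,256,764.9647… + CHF 2,594,548.16 = CHF 9,851,313.12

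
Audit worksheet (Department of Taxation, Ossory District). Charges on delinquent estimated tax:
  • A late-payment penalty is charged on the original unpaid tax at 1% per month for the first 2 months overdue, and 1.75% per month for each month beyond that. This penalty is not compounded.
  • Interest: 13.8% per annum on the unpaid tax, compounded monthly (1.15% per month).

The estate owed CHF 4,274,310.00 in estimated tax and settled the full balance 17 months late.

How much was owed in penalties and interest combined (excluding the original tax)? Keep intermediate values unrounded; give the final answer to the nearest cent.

CHF 2,124,601.76

Penalty, months 1–2: 2 × 1% × CHF 4,274,310.00 = CHF 85,486.20
Penalty, months 3–17: 15 × 1.75% × CHF 4,274,310.00 = CHF 1,122,006.38…
Interest: CHF 4,274,310.00 × ((1 + 0.0115)^17 − 1) = CHF 4,274,310.00 × 0.2145631… = CHF 917,109.1831…
Penalties + interest = CHF 1,207,492.5750 + CHF 917,109.1831… = CHF 2,124,601.76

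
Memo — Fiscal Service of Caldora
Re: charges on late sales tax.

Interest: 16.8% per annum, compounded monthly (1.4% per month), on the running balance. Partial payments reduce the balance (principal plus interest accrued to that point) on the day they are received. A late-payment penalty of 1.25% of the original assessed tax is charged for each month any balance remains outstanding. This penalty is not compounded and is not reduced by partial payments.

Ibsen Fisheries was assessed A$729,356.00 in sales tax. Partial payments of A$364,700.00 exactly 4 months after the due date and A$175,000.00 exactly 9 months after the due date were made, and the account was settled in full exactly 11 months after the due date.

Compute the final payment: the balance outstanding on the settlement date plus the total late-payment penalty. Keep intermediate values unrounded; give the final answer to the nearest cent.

Balance at month 4: A$729,356.0000 × (1 + 0.014)^4 = A$771,065.6921…
After A$364,700.00 payment: A$771,065.6921… − A$364,700.00 = A$406,365.6921…
Balance at month 9: A$406,365.6921… × (1 + 0.014)^5 = A$435,618.9962…
After A$175,000.00 payment: A$435,618.9962… − A$175,000.00 = A$260,618.9962…
Balance at month 11: A$260,618.9962… × (1 + 0.014)^2 = A$267,967.4095…
Penalty: 11 × 1.25% × A$729,356.00 = A$100,286.45
Final settlement = outstanding balance + penalty = A$267,967.4095… + A$100,286.45 = A$368,253.86

A$368,253.86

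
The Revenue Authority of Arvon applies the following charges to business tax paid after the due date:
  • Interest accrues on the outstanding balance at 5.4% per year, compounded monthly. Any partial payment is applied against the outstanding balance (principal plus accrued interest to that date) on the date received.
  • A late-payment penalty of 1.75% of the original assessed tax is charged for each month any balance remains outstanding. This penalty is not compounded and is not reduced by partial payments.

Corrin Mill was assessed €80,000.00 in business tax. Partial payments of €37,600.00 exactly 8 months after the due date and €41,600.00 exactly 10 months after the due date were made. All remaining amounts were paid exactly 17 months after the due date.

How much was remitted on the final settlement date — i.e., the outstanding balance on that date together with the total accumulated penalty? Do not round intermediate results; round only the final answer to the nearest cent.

Monthly rate = 5.4% ÷ 12 = 0.45%
Balance at month 8: €80,000.0000 × (1 + 0.0045)^8 = €82,925.7705…
After €37,600.00 payment: €82,925.7705… − €37,600.00 = €45,325.7705…
Balance at month 10: €45,325.7705… × (1 + 0.0045)^2 = €45,734.6203…
After €41,600.00 payment: €45,734.6203… − €41,600.00 = €4,134.6203…
Balance at month 17: €4,134.6203… × (1 + 0.0045)^7 = €4,266.6324…
Penalty: 17 × 1.75% × €80,000.00 = €23,800.00
Final settlement = outstanding balance + penalty = €4,266.6324… + €23,800.00 = €28,066.63

€28,066.63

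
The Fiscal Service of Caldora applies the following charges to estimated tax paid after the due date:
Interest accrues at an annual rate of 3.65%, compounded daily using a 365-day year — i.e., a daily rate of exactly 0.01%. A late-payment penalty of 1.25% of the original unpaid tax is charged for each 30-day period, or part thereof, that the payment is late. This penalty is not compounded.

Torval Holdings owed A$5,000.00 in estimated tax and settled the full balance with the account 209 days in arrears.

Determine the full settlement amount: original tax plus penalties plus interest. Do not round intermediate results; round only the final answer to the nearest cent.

A$5,543.09

Penalty periods: ⌈209/30⌉ = 7; penalty = 7 × 1.25% × A$5,000.00 = A$437.50
Interest: A$5,000.00 × ((1 + 0.0001)^209 − 1) = A$5,000.00 × 0.02111887… = A$105.5943…
Total = A$5,000.00 + A$437.5000 + A$105.5943… = A$5,543.09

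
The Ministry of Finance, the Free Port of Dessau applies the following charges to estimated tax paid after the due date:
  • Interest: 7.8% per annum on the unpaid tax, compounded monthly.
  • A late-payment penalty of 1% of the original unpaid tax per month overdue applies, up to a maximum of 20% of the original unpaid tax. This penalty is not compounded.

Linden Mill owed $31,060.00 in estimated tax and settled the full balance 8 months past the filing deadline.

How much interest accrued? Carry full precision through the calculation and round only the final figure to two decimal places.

Interest (7.8%/yr ÷ 12 = 0.65%/month): $31,060.00 × ((1 + 0.0065)^8 − 1) = $1,652.3456…

$1,652.35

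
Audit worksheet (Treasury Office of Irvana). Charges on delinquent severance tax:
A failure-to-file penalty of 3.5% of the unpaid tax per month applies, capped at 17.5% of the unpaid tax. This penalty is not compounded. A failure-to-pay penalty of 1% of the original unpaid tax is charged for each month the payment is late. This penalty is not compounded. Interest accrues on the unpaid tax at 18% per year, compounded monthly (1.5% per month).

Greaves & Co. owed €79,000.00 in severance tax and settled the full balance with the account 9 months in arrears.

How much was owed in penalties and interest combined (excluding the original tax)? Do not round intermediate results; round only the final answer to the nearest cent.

€32,262.81

Failure-to-file: 9 × 3.5% × €79,000.00 = €24,885.00, capped at 17.5% × €79,000.00 = €13,825.00
Failure-to-pay penalty: 9 × 1% × €79,000.00 = €7,110.00
Interest: €79,000.00 × ((1 + 0.015)^9 − 1) = €79,000.00 × 0.1433900… = €11,327.8081…
Penalties + interest = €20,935.0000 + €11,327.8081… = €32,262.81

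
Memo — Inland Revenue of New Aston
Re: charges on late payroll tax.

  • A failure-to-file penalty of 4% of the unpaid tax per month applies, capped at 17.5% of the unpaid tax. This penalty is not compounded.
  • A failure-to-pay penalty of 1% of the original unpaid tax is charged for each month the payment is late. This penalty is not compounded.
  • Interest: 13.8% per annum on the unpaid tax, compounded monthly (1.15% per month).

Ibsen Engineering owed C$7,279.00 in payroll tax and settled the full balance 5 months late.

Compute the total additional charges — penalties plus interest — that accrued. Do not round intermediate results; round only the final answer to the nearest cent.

C$2,066.06

Failure-to-file: 5 × 4% × C$7,279.00 = C$1,455.80, capped at 17.5% × C$7,279.00 = C$1,273.83…
Failure-to-pay penalty: 5 × 1% × C$7,279.00 = C$363.95
Interest: C$7,279.00 × ((1 + 0.0115)^5 − 1) = C$7,279.00 × 0.0588378… = C$428.2803…
Penalties + interest = C$1,637.7750 + C$428.2803… = C$2,066.06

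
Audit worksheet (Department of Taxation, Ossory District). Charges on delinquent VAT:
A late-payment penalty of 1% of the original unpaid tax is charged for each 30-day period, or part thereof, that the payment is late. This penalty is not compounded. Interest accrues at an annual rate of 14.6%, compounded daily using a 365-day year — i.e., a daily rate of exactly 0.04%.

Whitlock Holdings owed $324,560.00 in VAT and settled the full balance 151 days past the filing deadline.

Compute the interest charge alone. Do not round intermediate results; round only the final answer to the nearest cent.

Interest: $324,560.00 × ((1 + 0.0004)^151 − 1) = $324,560.00 × 0.06224854… = $20,203.3853…

$20,203.39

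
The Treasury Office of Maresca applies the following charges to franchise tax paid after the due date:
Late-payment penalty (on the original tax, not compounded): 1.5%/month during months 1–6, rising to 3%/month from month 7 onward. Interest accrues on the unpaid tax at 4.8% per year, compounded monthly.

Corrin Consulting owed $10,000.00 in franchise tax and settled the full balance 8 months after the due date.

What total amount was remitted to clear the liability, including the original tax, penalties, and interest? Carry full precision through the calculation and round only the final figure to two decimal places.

$11,824.52

Penalty, months 1–6: 6 × 1.5% × $10,000.00 = $900.00
Penalty, months 7–8: 2 × 3% × $10,000.00 = $600.00
Interest (4.8%/yr ÷ 12 = 0.4%/month): $10,000.00 × ((1 + 0.004)^8 − 1) = $324.5160…
Total = $10,000.00 + $1,500.0000 + $324.5160… = $11,824.52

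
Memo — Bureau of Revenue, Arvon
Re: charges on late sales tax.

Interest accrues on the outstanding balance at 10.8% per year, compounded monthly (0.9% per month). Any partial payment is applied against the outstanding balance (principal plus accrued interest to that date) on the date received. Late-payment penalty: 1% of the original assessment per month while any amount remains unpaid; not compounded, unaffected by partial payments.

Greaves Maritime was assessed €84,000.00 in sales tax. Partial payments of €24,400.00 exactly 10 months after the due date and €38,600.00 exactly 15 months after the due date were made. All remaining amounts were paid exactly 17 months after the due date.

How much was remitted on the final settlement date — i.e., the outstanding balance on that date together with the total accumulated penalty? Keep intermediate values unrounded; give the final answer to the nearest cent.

Balance at month 10: €84,000.0000 × (1 + 0.009)^10 = €91,873.6453…
After €24,400.00 payment: €91,873.6453… − €24,400.00 = €67,473.6453…
Balance at month 15: €67,473.6453… × (1 + 0.009)^5 = €70,565.1071…
After €38,600.00 payment: €70,565.1071… − €38,600.00 = €31,965.1071…
Balance at month 17: €31,965.1071… × (1 + 0.009)^2 = €32,543.0682…
Penalty: 17 × 1% × €84,000.00 = €14,280.00
Final settlement = outstanding balance + penalty = €32,543.0682… + €14,280.00 = €46,823.07

€46,823.07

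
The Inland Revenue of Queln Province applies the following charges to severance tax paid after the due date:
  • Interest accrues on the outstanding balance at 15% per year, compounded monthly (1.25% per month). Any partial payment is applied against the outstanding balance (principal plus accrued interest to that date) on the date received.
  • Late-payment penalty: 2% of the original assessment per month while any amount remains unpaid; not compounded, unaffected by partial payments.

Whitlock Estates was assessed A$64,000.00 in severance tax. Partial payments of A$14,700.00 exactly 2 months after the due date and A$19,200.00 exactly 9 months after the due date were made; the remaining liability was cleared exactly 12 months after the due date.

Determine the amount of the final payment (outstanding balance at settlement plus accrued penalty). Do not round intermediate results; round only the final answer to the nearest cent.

Balance at month 2: A$64,000.0000 × (1 + 0.0125)^2 = A$65,610.0000
After A$14,700.00 payment: A$65,610.0000 − A$14,700.00 = A$50,910.0000
Balance at month 9: A$50,910.0000 × (1 + 0.0125)^7 = A$55,535.1974…
After A$19,200.00 payment: A$55,535.1974… − A$19,200.00 = A$36,335.1974…
Balance at month 12: A$36,335.1974… × (1 + 0.0125)^3 = A$37,714.8704…
Penalty: 12 × 2% × A$64,000.00 = A$15,360.00
Final settlement = outstanding balance + penalty = A$37,714.8704… + A$15,360.00 = A$53,074.87

A$53,074.87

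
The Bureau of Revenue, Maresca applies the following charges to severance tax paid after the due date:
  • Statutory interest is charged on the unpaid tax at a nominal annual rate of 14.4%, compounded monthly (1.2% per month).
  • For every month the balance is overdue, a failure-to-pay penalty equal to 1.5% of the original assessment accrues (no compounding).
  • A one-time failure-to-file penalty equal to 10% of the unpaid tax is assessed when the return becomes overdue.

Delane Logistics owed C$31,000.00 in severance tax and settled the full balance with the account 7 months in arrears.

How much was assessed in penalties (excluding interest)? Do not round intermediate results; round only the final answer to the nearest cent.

Failure-to-file penalty: 10% × C$31,000.00 = C$3,100.00
Failure-to-pay penalty = 1.5% × C$31,000.00 × 7 mo = C$3,255.00
Total penalty = C$3,100.00 + C$3,255.00 = C$6,355.00

C$6,355.00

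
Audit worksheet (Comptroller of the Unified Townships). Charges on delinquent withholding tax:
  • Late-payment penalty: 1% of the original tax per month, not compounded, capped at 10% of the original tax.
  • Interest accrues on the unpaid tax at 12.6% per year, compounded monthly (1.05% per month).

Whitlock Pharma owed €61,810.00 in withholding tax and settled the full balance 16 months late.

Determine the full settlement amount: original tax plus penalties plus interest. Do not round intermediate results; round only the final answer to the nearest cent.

€79,234.30

Penalty (uncapped): 16 × 1% × €61,810.00 = €9,889.60; cap = 10% × €61,810.00 = €6,181.00 → penalty = €6,181.00
Interest: €61,810.00 × ((1 + 0.0105)^16 − 1) = €61,810.00 × 0.1819010… = €11,243.2984…
Total = €61,810.00 + €6,181.0000 + €11,243.2984… = €79,234.30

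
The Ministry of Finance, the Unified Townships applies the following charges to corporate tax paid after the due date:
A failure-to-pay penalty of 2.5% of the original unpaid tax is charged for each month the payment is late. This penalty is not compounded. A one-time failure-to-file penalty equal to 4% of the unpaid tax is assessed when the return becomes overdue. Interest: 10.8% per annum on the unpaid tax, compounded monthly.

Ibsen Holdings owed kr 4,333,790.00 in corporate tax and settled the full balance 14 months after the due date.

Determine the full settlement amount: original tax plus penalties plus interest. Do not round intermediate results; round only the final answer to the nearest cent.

kr 6,603,148.99

Failure-to-file penalty: 4% × kr 4,333,790.00 = kr 173,351.60
Failure-to-pay penalty = 2.5% × kr 4,333,790.00 × 14 mo = kr 1,516,826.50
Interest (10.8%/yr ÷ 12 = 0.9%/month): kr 4,333,790.00 × ((1 + 0.009)^14 − 1) = kr 579,180.8850…
Total = kr 4,333,790.00 + kr 1,690,178.1000 + kr 579,180.8850… = kr 6,603,148.99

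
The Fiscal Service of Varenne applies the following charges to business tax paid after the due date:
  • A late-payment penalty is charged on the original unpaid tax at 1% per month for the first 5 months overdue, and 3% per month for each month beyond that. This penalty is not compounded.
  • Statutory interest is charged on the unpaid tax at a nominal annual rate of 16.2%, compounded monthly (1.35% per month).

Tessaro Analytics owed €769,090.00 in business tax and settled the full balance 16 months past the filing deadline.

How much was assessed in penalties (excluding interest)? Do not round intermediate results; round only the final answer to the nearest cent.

Penalty, months 1–5: 5 × 1% × €769,090.00 = €38,454.50
Penalty, months 6–16: 11 × 3% × €769,090.00 = €253,799.70
Total penalty = €38,454.50 + €253,799.70 = €292,254.20

€292,254.20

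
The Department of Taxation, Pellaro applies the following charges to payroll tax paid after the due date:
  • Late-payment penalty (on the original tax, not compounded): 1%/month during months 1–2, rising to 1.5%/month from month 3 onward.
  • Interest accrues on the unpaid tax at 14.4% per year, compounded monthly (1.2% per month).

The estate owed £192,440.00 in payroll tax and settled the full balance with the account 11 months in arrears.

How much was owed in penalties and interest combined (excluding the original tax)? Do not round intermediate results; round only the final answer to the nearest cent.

£56,810.61

Penalty, months 1–2: 2 × 1% × £192,440.00 = £3,848.80
Penalty, months 3–11: 9 × 1.5% × £192,440.00 = £25,979.40
Interest: £192,440.00 × ((1 + 0.012)^11 − 1) = £192,440.00 × 0.1402121… = £26,982.4125…
Penalties + interest = £29,828.2000 + £26,982.4125… = £56,810.61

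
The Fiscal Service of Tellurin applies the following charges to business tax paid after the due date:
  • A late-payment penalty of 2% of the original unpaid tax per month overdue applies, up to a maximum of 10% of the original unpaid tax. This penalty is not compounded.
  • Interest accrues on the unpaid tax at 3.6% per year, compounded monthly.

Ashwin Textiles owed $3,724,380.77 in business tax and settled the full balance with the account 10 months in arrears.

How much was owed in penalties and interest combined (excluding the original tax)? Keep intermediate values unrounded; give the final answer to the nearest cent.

Penalty (uncapped): 10 × 2% × $3,724,380.77 = $744,876.15…; cap = 10% × $3,724,380.77 = $372,438.08… → penalty = $372,438.08…
Interest (3.6%/yr ÷ 12 = 0.3%/month): $3,724,380.77 × ((1 + 0.003)^10 − 1) = $113,251.9279…
Penalties + interest = $372,438.0770 + $113,251.9279… = $485,690.00

$485,690.00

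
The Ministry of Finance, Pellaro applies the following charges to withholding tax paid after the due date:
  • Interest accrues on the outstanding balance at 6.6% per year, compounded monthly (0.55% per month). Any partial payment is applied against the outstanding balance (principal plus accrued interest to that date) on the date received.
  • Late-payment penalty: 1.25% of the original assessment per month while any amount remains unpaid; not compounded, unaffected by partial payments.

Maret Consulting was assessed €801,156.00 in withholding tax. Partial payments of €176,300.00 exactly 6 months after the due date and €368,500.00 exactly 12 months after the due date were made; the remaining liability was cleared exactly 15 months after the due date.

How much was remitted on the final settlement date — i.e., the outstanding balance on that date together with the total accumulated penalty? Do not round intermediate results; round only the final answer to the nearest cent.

€460,239.37

Balance at month 6: €801,156.0000 × (1 + 0.0055)^6 = €827,960.3494…
After €176,300.00 payment: €827,960.3494… − €176,300.00 = €651,660.3494…
Balance at month 12: €651,660.3494… × (1 + 0.0055)^6 = €673,463.0092…
After €368,500.00 payment: €673,463.0092… − €368,500.00 = €304,963.0092…
Balance at month 15: €304,963.0092… × (1 + 0.0055)^3 = €310,022.6250…
Penalty: 15 × 1.25% × €801,156.00 = €150,216.75
Final settlement = outstanding balance + penalty = €310,022.6250… + €150,216.75 = €460,239.37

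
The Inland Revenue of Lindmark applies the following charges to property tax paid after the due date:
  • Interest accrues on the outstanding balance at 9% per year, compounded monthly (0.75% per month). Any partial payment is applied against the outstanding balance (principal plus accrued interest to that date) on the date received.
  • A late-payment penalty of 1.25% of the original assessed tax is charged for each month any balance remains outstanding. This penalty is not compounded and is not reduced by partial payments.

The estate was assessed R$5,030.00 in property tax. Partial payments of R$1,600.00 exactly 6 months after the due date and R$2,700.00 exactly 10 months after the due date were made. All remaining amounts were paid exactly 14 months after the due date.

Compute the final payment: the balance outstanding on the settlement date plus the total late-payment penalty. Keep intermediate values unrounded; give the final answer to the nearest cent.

Balance at month 6: R$5,030.0000 × (1 + 0.0075)^6 = R$5,260.6367…
After R$1,600.00 payment: R$5,260.6367… − R$1,600.00 = R$3,660.6367…
Balance at month 10: R$3,660.6367… × (1 + 0.0075)^4 = R$3,771.6975…
After R$2,700.00 payment: R$3,771.6975… − R$2,700.00 = R$1,071.6975…
Balance at month 14: R$1,071.6975… × (1 + 0.0075)^4 = R$1,104.2119…
Penalty: 14 × 1.25% × R$5,030.00 = R$880.25
Final settlement = outstanding balance + penalty = R$1,104.2119… + R$880.25 = R$1,984.46

R$1,984.46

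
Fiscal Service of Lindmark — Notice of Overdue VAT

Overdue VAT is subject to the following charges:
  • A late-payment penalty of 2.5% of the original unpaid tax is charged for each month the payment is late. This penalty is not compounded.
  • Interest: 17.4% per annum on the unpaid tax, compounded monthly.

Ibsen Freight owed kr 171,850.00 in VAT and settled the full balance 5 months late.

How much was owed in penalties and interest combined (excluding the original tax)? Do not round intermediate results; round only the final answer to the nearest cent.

kr 34,306.97

Late-payment penalty: 5 × 2.5% × kr 171,850.00 = kr 21,481.25
Interest (17.4%/yr ÷ 12 = 1.45%/month): kr 171,850.00 × ((1 + 0.0145)^5 − 1) = kr 12,825.7168…
Penalties + interest = kr 21,481.2500 + kr 12,825.7168… = kr 34,306.97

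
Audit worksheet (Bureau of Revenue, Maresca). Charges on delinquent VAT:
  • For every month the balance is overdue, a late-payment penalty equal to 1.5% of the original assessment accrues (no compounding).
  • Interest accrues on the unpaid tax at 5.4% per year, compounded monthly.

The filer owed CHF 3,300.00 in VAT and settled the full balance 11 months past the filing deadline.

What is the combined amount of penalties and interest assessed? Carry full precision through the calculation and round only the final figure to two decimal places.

CHF 711.58

Late-payment penalty = 1.5% × CHF 3,300.00 × 11 mo = CHF 544.50
Interest (5.4%/yr ÷ 12 = 0.45%/month): CHF 3,300.00 × ((1 + 0.0045)^11 − 1) = CHF 167.0754…
Penalties + interest = CHF 544.5000 + CHF 167.0754… = CHF 711.58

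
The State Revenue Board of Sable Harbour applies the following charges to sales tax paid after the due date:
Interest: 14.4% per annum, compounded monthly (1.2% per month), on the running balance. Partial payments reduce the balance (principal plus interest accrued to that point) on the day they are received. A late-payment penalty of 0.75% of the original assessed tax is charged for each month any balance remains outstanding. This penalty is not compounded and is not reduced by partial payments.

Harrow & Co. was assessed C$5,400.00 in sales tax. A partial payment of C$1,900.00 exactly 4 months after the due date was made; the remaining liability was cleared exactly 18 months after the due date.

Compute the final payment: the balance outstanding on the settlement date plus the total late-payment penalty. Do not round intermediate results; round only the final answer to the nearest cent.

Balance at month 4: C$5,400.0000 × (1 + 0.012)^4 = C$5,663.9030…
After C$1,900.00 payment: C$5,663.9030… − C$1,900.00 = C$3,763.9030…
Balance at month 18: C$3,763.9030… × (1 + 0.012)^14 = C$4,448.0084…
Penalty: 18 × 0.75% × C$5,400.00 = C$729.00
Final settlement = outstanding balance + penalty = C$4,448.0084… + C$729.00 = C$5,177.01

C$5,177.01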